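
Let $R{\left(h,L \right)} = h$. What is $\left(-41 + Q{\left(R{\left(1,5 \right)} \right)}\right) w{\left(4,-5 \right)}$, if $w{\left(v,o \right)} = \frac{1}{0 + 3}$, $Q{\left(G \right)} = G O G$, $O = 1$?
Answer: $- \frac{40}{3} \approx -13.333$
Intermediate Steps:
$Q{\left(G \right)} = G^{2}$ ($Q{\left(G \right)} = G 1 G = G G = G^{2}$)
$w{\left(v,o \right)} = \frac{1}{3}$
$\left(-41 + Q{\left(R{\left(1,5 \right)} \right)}\right) w{\left(4,-5 \right)} = \left(-41 + 1^{2}\right) \frac{1}{3} = \left(-41 + 1\right) \frac{1}{3} = \left(-40\right) \frac{1}{3} = - \frac{40}{3}$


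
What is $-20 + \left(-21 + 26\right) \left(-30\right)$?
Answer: $-170$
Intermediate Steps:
$-20 + \left(-21 + 26\right) \left(-30\right) = -20 + 5 \left(-30\right) = -20 - 150 = -170$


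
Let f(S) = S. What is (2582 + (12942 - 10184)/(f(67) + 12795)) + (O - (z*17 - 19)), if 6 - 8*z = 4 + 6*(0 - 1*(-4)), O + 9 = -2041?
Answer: 15382037/25724 ≈ 597.96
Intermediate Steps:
O = -2050 (O = -9 - 2041 = -2050)
z = -11/4 (z = 3/4 - (4 + 6*(0 - 1*(-4)))/8 = 3/4 - (4 + 6*(0 + 4))/8 = 3/4 - (4 + 6*4)/8 = 3/4 - (4 + 24)/8 = 3/4 - 1/8*28 = 3/4 - 7/2 = -11/4 ≈ -2.7500)
(2582 + (12942 - 10184)/(f(67) + 12795)) + (O - (z*17 - 19)) = (2582 + (12942 - 10184)/(67 + 12795)) + (-2050 - (-11/4*17 - 19)) = (2582 + 2758/12862) + (-2050 - (-187/4 - 19)) = (2582 + 2758*(1/12862)) + (-2050 - 1*(-263/4)) = (2582 + 1379/6431) + (-2050 + 263/4) = 16606221/6431 - 7937/4 = 15382037/25724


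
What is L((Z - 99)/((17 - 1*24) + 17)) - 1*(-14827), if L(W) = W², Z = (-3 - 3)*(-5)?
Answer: 1487461/100 ≈ 14875.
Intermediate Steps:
Z = 30 (Z = -6*(-5) = 30)
L((Z - 99)/((17 - 1*24) + 17)) - 1*(-14827) = ((30 - 99)/((17 - 1*24) + 17))² - 1*(-14827) = (-69/((17 - 24) + 17))² + 14827 = (-69/(-7 + 17))² + 14827 = (-69/10)² + 14827 = 4761/100 + 14827 = 1487461/100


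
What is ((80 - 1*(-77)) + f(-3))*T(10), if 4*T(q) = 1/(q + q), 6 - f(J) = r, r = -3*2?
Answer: 169/80 ≈ 2.1125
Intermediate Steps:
r = -6
f(J) = 12 (f(J) = 6 - 1*(-6) = 6 + 6 = 12)
T(q) = 1/(8*q) (T(q) = 1/(4*(q + q)) = 1/(4*((2*q))) = (1/(2*q))/4 = 1/(8*q))
((80 - 1*(-77)) + f(-3))*T(10) = ((80 - 1*(-77)) + 12)*((⅛)/10) = ((80 + 77) + 12)*((⅛)*(⅒)) = (157 + 12)*(1/80) = 169*(1/80) = 169/80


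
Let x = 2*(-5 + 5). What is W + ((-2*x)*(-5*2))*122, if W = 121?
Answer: 121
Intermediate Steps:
x = 0 (x = 2*0 = 0)
W + ((-2*x)*(-5*2))*122 = 121 + ((-2*0)*(-5*2))*122 = 121 + (0*(-10))*122 = 121 + 0*122 = 121 + 0 = 121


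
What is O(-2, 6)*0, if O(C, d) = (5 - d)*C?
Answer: 0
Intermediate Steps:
O(C, d) = C*(5 - d)
O(-2, 6)*0 = -2*(5 - 1*6)*0 = -2*(5 - 6)*0 = -2*(-1)*0 = 2*0 = 0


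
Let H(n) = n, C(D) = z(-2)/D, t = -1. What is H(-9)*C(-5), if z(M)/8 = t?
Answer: -72/5 ≈ -14.400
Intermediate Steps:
z(M) = -8 (z(M) = 8*(-1) = -8)
C(D) = -8/D
H(-9)*C(-5) = -(-72)/(-5) = -(-72)*(-1)/5 = -9*8/5 = -72/5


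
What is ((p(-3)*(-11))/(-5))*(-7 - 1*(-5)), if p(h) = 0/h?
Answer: 0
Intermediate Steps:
p(h) = 0
((p(-3)*(-11))/(-5))*(-7 - 1*(-5)) = ((0*(-11))/(-5))*(-7 - 1*(-5)) = (0*(-⅕))*(-7 + 5) = 0*(-2) = 0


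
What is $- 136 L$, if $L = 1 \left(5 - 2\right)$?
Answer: $-408$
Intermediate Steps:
$L = 3$ ($L = 1 \cdot 3 = 3$)
$- 136 L = \left(-136\right) 3 = -408$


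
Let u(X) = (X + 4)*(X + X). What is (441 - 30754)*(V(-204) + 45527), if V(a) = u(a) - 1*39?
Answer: -3852418544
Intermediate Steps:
u(X) = 2*X*(4 + X) (u(X) = (4 + X)*(2*X) = 2*X*(4 + X))
V(a) = -39 + 2*a*(4 + a) (V(a) = 2*a*(4 + a) - 1*39 = 2*a*(4 + a) - 39 = -39 + 2*a*(4 + a))
(441 - 30754)*(V(-204) + 45527) = (441 - 30754)*((-39 + 2*(-204)*(4 - 204)) + 45527) = -30313*((-39 + 2*(-204)*(-200)) + 45527) = -30313*((-39 + 81600) + 45527) = -30313*(81561 + 45527) = -30313*127088 = -3852418544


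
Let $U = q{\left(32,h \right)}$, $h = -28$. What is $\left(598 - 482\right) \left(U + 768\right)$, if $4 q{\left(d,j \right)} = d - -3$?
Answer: $90103$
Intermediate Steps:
$q{\left(d,j \right)} = \frac{3}{4} + \frac{d}{4}$ ($q{\left(d,j \right)} = \frac{d - -3}{4} = \frac{d + 3}{4} = \frac{3 + d}{4} = \frac{3}{4} + \frac{d}{4}$)
$U = \frac{35}{4}$ ($U = \frac{3}{4} + \frac{1}{4} \cdot 32 = \frac{3}{4} + 8 = \frac{35}{4} \approx 8.75$)
$\left(598 - 482\right) \left(U + 768\right) = \left(598 - 482\right) \left(\frac{35}{4} + 768\right) = 116 \cdot \frac{3107}{4} = 90103$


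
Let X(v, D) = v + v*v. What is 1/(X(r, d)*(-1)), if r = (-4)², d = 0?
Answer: -1/272 ≈ -0.0036765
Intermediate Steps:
r = 16
X(v, D) = v + v²
1/(X(r, d)*(-1)) = 1/((16*(1 + 16))*(-1)) = 1/((16*17)*(-1)) = 1/(272*(-1)) = 1/(-272) = -1/272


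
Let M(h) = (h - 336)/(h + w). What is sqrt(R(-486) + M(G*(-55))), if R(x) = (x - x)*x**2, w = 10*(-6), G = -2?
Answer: I*sqrt(113)/5 ≈ 2.126*I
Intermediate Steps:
w = -60
M(h) = (-336 + h)/(-60 + h) (M(h) = (h - 336)/(h - 60) = (-336 + h)/(-60 + h))
R(x) = 0 (R(x) = 0*x**2 = 0)
sqrt(R(-486) + M(G*(-55))) = sqrt(0 + (-336 - 2*(-55))/(-60 - 2*(-55))) = sqrt(0 + (-336 + 110)/(-60 + 110)) = sqrt(0 - 226/50) = sqrt(0 + (1/50)*(-226)) = sqrt(0 - 113/25) = sqrt(-113/25) = I*sqrt(113)/5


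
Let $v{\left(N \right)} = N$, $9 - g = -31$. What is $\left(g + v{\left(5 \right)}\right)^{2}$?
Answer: $2025$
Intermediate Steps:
$g = 40$ ($g = 9 - -31 = 9 + 31 = 40$)
$\left(g + v{\left(5 \right)}\right)^{2} = \left(40 + 5\right)^{2} = 45^{2} = 2025$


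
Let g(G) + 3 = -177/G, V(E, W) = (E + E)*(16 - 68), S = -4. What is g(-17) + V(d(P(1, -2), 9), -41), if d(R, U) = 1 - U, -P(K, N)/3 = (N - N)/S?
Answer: 14270/17 ≈ 839.41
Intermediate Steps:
P(K, N) = 0 (P(K, N) = -3*(N - N)/(-4) = -0*(-1)/4 = -3*0 = 0)
V(E, W) = -104*E (V(E, W) = (2*E)*(-52) = -104*E)
g(G) = -3 - 177/G
g(-17) + V(d(P(1, -2), 9), -41) = (-3 - 177/(-17)) - 104*(1 - 1*9) = (-3 - 177*(-1/17)) - 104*(1 - 9) = (-3 + 177/17) - 104*(-8) = 126/17 + 832 = 14270/17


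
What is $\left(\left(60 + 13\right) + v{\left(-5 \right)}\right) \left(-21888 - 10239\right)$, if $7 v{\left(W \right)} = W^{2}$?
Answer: $- \frac{17220072}{7} \approx -2.46 \cdot 10^{6}$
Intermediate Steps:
$v{\left(W \right)} = \frac{W^{2}}{7}$
$\left(\left(60 + 13\right) + v{\left(-5 \right)}\right) \left(-21888 - 10239\right) = \left(\left(60 + 13\right) + \frac{\left(-5\right)^{2}}{7}\right) \left(-21888 - 10239\right) = \left(73 + \frac{1}{7} \cdot 25\right) \left(-21888 - 10239\right) = \left(73 + \frac{25}{7}\right) \left(-32127\right) = \frac{536}{7} \left(-32127\right) = - \frac{17220072}{7}$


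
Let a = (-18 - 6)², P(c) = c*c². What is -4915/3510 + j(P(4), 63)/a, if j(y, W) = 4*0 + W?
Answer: -28999/22464 ≈ -1.2909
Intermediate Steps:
P(c) = c³
j(y, W) = W (j(y, W) = 0 + W = W)
a = 576 (a = (-24)² = 576)
-4915/3510 + j(P(4), 63)/a = -4915/3510 + 63/576 = -4915*1/3510 + 63*(1/576) = -983/702 + 7/64 = -28999/22464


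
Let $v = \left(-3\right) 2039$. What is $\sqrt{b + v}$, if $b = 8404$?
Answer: $\sqrt{2287} \approx 47.823$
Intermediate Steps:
$v = -6117$
$\sqrt{b + v} = \sqrt{8404 - 6117} = \sqrt{2287}$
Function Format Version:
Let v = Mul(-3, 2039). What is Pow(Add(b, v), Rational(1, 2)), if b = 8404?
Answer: Pow(2287, Rational(1, 2)) ≈ 47.823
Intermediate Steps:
v = -6117
Pow(Add(b, v), Rational(1, 2)) = Pow(Add(8404, -6117), Rational(1, 2)) = Pow(2287, Rational(1, 2))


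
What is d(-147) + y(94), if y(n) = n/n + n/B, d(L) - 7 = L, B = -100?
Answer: -6997/50 ≈ -139.94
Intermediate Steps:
d(L) = 7 + L
y(n) = 1 - n/100 (y(n) = n/n + n/(-100) = 1 + n*(-1/100) = 1 - n/100)
d(-147) + y(94) = (7 - 147) + (1 - 1/100*94) = -140 + (1 - 47/50) = -140 + 3/50 = -6997/50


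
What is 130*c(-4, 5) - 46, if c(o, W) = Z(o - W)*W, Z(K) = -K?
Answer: 5804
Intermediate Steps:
c(o, W) = W*(W - o) (c(o, W) = (-(o - W))*W = (W - o)*W = W*(W - o))
130*c(-4, 5) - 46 = 130*(5*(5 - 1*(-4))) - 46 = 130*(5*(5 + 4)) - 46 = 130*(5*9) - 46 = 130*45 - 46 = 5850 - 46 = 5804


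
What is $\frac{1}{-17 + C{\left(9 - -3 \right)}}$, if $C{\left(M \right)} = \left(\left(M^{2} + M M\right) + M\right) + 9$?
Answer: $\frac{1}{292} \approx 0.0034247$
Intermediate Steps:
$C{\left(M \right)} = 9 + M + 2 M^{2}$ ($C{\left(M \right)} = \left(\left(M^{2} + M^{2}\right) + M\right) + 9 = \left(2 M^{2} + M\right) + 9 = \left(M + 2 M^{2}\right) + 9 = 9 + M + 2 M^{2}$)
$\frac{1}{-17 + C{\left(9 - -3 \right)}} = \frac{1}{-17 + \left(9 + \left(9 - -3\right) + 2 \left(9 - -3\right)^{2}\right)} = \frac{1}{-17 + \left(9 + \left(9 + 3\right) + 2 \left(9 + 3\right)^{2}\right)} = \frac{1}{-17 + \left(9 + 12 + 2 \cdot 12^{2}\right)} = \frac{1}{-17 + \left(9 + 12 + 2 \cdot 144\right)} = \frac{1}{-17 + \left(9 + 12 + 288\right)} = \frac{1}{-17 + 309} = \frac{1}{292}$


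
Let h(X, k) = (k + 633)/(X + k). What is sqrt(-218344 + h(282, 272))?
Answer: I*sqrt(67012765734)/554 ≈ 467.27*I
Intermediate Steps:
h(X, k) = (633 + k)/(X + k)
sqrt(-218344 + h(282, 272)) = sqrt(-218344 + (633 + 272)/(282 + 272)) = sqrt(-218344 + 905/554) = sqrt(-120961671/554) = I*sqrt(67012765734)/554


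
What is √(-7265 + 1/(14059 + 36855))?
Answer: I*√18832590101026/50914 ≈ 85.235*I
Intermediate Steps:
√(-7265 + 1/(14059 + 36855)) = √(-7265 + 1/50914) = √(-369890209/50914) = I*√18832590101026/50914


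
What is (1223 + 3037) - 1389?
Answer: 2871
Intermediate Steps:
(1223 + 3037) - 1389 = 4260 - 1389 = 2871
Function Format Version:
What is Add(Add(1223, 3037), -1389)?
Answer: 2871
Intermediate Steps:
Add(Add(1223, 3037), -1389) = Add(4260, -1389) = 2871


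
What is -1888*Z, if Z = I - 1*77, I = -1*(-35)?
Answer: 79296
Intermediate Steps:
I = 35
Z = -42 (Z = 35 - 1*77 = 35 - 77 = -42)
-1888*Z = -1888*(-42) = 79296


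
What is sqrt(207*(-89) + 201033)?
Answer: 3*sqrt(20290) ≈ 427.33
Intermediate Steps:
sqrt(207*(-89) + 201033) = sqrt(-18423 + 201033) = sqrt(182610) = 3*sqrt(20290)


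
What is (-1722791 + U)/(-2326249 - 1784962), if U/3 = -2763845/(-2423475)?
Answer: 278342175146/664227805215 ≈ 0.41905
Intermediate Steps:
U = 552769/161565 (U = 3*(-2763845/(-2423475)) = 3*(-2763845*(-1/2423475)) = 3*(552769/484695) = 552769/161565 ≈ 3.4213)
(-1722791 + U)/(-2326249 - 1784962) = (-1722791 + 552769/161565)/(-2326249 - 1784962) = -278342175146/161565/(-4111211) = -278342175146/161565*(-1/4111211) = 278342175146/664227805215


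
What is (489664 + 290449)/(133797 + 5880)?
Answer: 780113/139677 ≈ 5.5851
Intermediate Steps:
(489664 + 290449)/(133797 + 5880) = 780113/139677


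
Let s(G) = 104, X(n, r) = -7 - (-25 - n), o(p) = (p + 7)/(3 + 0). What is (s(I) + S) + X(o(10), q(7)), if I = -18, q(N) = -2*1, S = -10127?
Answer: -29998/3 ≈ -9999.3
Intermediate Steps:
o(p) = 7/3 + p/3 (o(p) = (7 + p)/3 = (7 + p)*(1/3) = 7/3 + p/3)
q(N) = -2
X(n, r) = 18 + n (X(n, r) = -7 + (25 + n) = 18 + n)
(s(I) + S) + X(o(10), q(7)) = (104 - 10127) + (18 + (7/3 + (1/3)*10)) = -10023 + (18 + (7/3 + 10/3)) = -10023 + (18 + 17/3) = -10023 + 71/3 = -29998/3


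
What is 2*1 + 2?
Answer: 4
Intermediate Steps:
2*1 + 2 = 2 + 2 = 4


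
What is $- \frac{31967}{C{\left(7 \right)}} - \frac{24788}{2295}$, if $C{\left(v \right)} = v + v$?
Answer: $- \frac{73711297}{32130} \approx -2294.2$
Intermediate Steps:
$C{\left(v \right)} = 2 v$
$- \frac{31967}{C{\left(7 \right)}} - \frac{24788}{2295} = - \frac{31967}{2 \cdot 7} - \frac{24788}{2295} = - \frac{31967}{14} - \frac{24788}{2295} = - \frac{73711297}{32130}$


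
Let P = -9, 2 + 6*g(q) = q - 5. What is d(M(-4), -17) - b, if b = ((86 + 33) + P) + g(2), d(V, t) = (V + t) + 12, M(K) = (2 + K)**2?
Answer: -661/6 ≈ -110.17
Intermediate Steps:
g(q) = -7/6 + q/6 (g(q) = -1/3 + (q - 5)/6 = -1/3 + (-5 + q)/6 = -1/3 + (-5/6 + q/6) = -7/6 + q/6)
d(V, t) = 12 + V + t
b = 655/6 (b = ((86 + 33) - 9) + (-7/6 + (1/6)*2) = (119 - 9) + (-7/6 + 1/3) = 110 - 5/6 = 655/6 ≈ 109.17)
d(M(-4), -17) - b = (12 + (2 - 4)**2 - 17) - 1*655/6 = (12 + (-2)**2 - 17) - 655/6 = (12 + 4 - 17) - 655/6 = -1 - 655/6 = -661/6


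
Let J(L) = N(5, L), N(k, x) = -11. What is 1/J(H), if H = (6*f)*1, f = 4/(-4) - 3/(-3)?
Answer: -1/11 ≈ -0.090909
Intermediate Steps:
f = 0 (f = 4*(-¼) - 3*(-⅓) = -1 + 1 = 0)
H = 0 (H = (6*0)*1 = 0*1 = 0)
J(L) = -11
1/J(H) = 1/(-11) = -1/11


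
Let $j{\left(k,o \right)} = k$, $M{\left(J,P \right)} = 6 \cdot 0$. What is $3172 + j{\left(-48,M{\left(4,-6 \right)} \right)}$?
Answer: $3124$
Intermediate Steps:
$M{\left(J,P \right)} = 0$
$3172 + j{\left(-48,M{\left(4,-6 \right)} \right)} = 3172 - 48 = 3124$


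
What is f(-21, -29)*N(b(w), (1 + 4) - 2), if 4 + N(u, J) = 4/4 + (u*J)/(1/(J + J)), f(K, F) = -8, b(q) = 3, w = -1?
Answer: -408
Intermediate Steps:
N(u, J) = -3 + 2*u*J² (N(u, J) = -4 + (4/4 + (u*J)/(1/(J + J))) = -4 + (4*(¼) + (J*u)/(1/(2*J))) = -4 + (1 + (J*u)/((1/(2*J)))) = -4 + (1 + (J*u)*(2*J)) = -4 + (1 + 2*u*J²) = -3 + 2*u*J²)
f(-21, -29)*N(b(w), (1 + 4) - 2) = -8*(-3 + 2*3*((1 + 4) - 2)²) = -8*(-3 + 2*3*(5 - 2)²) = -8*(-3 + 2*3*3²) = -8*(-3 + 2*3*9) = -8*(-3 + 54) = -8*51 = -408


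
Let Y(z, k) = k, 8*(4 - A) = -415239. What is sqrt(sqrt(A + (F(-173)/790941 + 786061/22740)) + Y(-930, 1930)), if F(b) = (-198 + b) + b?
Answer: sqrt(17342987306469769953000 + 1498833195*sqrt(1867055852831116449042210))/2997666390 ≈ 46.453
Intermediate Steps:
A = 415271/8 (A = 4 - 1/8*(-415239) = 4 + 415239/8 = 415271/8 ≈ 51909.)
F(b) = -198 + 2*b
sqrt(sqrt(A + (F(-173)/790941 + 786061/22740)) + Y(-930, 1930)) = sqrt(sqrt(415271/8 + ((-198 + 2*(-173))/790941 + 786061/22740)) + 1930) = sqrt(sqrt(415271/8 + ((-198 - 346)*(1/790941) + 786061*(1/22740))) + 1930) = sqrt(sqrt(415271/8 + (-544*1/790941 + 786061/22740)) + 1930) = sqrt(sqrt(415271/8 + (-544/790941 + 786061/22740)) + 1930) = sqrt(sqrt(415271/8 + 207238500947/5995332780) + 1930) = sqrt(sqrt(622836436722739/11990665560) + 1930) = sqrt(sqrt(1867055852831116449042210)/5995332780 + 1930) = sqrt(1930 + sqrt(1867055852831116449042210)/5995332780)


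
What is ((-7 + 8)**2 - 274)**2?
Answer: 74529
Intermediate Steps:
((-7 + 8)**2 - 274)**2 = (1**2 - 274)**2 = (1 - 274)**2 = (-273)**2 = 74529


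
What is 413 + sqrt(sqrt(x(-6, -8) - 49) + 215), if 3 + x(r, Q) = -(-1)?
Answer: 413 + sqrt(215 + I*sqrt(51)) ≈ 427.67 + 0.24349*I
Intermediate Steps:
x(r, Q) = -2 (x(r, Q) = -3 - (-1) = -3 - 1*(-1) = -3 + 1 = -2)
413 + sqrt(sqrt(x(-6, -8) - 49) + 215) = 413 + sqrt(sqrt(-2 - 49) + 215) = 413 + sqrt(sqrt(-51) + 215) = 413 + sqrt(I*sqrt(51) + 215) = 413 + sqrt(215 + I*sqrt(51))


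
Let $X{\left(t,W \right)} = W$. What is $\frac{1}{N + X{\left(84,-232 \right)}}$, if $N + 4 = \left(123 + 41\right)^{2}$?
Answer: $\frac{1}{26660} \approx 3.7509 \cdot 10^{-5}$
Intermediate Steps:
$N = 26892$ ($N = -4 + \left(123 + 41\right)^{2} = -4 + 164^{2} = -4 + 26896 = 26892$)
$\frac{1}{N + X{\left(84,-232 \right)}} = \frac{1}{26892 - 232} = \frac{1}{26660}$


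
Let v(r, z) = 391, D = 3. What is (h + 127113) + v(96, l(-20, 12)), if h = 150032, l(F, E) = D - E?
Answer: 277536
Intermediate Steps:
l(F, E) = 3 - E
(h + 127113) + v(96, l(-20, 12)) = (150032 + 127113) + 391 = 277145 + 391 = 277536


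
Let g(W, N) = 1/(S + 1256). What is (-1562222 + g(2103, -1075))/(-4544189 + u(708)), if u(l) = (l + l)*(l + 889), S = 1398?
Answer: 4146137187/6058649398 ≈ 0.68433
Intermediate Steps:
u(l) = 2*l*(889 + l) (u(l) = (2*l)*(889 + l) = 2*l*(889 + l))
g(W, N) = 1/2654 (g(W, N) = 1/(1398 + 1256) = 1/2654)
(-1562222 + g(2103, -1075))/(-4544189 + u(708)) = (-1562222 + 1/2654)/(-4544189 + 2*708*(889 + 708)) = -4146137187/(2654*(-4544189 + 2*708*1597)) = -4146137187/(2654*(-4544189 + 2261352)) = -4146137187/2654/(-2282837) = -4146137187/2654*(-1/2282837) = 4146137187/6058649398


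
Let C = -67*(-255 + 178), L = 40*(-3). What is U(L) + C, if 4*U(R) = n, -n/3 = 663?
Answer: 18647/4 ≈ 4661.8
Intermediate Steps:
n = -1989 (n = -3*663 = -1989)
L = -120
C = 5159 (C = -67*(-77) = 5159)
U(R) = -1989/4 (U(R) = (¼)*(-1989) = -1989/4)
U(L) + C = -1989/4 + 5159 = 18647/4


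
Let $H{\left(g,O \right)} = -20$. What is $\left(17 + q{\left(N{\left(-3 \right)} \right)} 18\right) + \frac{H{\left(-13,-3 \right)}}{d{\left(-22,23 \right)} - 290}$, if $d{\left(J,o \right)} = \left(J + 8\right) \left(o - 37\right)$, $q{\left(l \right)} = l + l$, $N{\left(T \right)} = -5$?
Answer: $- \frac{7651}{47} \approx -162.79$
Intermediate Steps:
$q{\left(l \right)} = 2 l$
$d{\left(J,o \right)} = \left(-37 + o\right) \left(8 + J\right)$ ($d{\left(J,o \right)} = \left(8 + J\right) \left(-37 + o\right) = \left(-37 + o\right) \left(8 + J\right)$)
$\left(17 + q{\left(N{\left(-3 \right)} \right)} 18\right) + \frac{H{\left(-13,-3 \right)}}{d{\left(-22,23 \right)} - 290} = \left(17 + 2 \left(-5\right) 18\right) + \frac{1}{\left(-296 - -814 + 8 \cdot 23 - 506\right) - 290} \left(-20\right) = \left(17 - 180\right) + \frac{1}{\left(-296 + 814 + 184 - 506\right) - 290} \left(-20\right) = \left(17 - 180\right) + \frac{1}{196 - 290} \left(-20\right) = -163 + \frac{1}{-94} \left(-20\right) = -163 - - \frac{10}{47} = -163 + \frac{10}{47} = - \frac{7651}{47}$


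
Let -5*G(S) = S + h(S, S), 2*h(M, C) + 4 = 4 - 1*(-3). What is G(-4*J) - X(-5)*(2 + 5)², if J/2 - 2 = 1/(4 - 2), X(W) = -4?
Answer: 1997/10 ≈ 199.70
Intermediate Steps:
J = 5 (J = 4 + 2/(4 - 2) = 4 + 2/2 = 4 + 2*(½) = 4 + 1 = 5)
h(M, C) = 3/2 (h(M, C) = -2 + (4 - 1*(-3))/2 = -2 + (4 + 3)/2 = -2 + (½)*7 = -2 + 7/2 = 3/2)
G(S) = -3/10 - S/5 (G(S) = -(S + 3/2)/5 = -(3/2 + S)/5 = -3/10 - S/5)
G(-4*J) - X(-5)*(2 + 5)² = (-3/10 - (-4)*5/5) - (-4)*(2 + 5)² = (-3/10 - ⅕*(-20)) - (-4)*7² = (-3/10 + 4) - (-4)*49 = 37/10 - 1*(-196) = 37/10 + 196 = 1997/10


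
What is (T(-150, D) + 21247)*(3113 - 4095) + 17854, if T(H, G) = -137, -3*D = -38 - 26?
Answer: -20712166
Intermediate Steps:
D = 64/3 (D = -(-38 - 26)/3 = -1/3*(-64) = 64/3 ≈ 21.333)
(T(-150, D) + 21247)*(3113 - 4095) + 17854 = (-137 + 21247)*(3113 - 4095) + 17854 = 21110*(-982) + 17854 = -20730020 + 17854 = -20712166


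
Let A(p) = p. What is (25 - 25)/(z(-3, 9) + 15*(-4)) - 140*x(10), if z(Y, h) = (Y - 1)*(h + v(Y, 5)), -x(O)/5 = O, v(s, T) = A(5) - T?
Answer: 7000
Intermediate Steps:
v(s, T) = 5 - T
x(O) = -5*O
z(Y, h) = h*(-1 + Y) (z(Y, h) = (Y - 1)*(h + (5 - 1*5)) = (-1 + Y)*(h + (5 - 5)) = (-1 + Y)*(h + 0) = (-1 + Y)*h = h*(-1 + Y))
(25 - 25)/(z(-3, 9) + 15*(-4)) - 140*x(10) = (25 - 25)/(9*(-1 - 3) + 15*(-4)) - (-700)*10 = 0/(9*(-4) - 60) - 140*(-50) = 0/(-36 - 60) + 7000 = 0/(-96) + 7000 = 0*(-1/96) + 7000 = 0 + 7000 = 7000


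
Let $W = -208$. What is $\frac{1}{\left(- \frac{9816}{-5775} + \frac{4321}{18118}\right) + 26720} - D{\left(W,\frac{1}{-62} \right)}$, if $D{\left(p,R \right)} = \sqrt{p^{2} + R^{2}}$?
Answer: $\frac{34877150}{931985048021} - \frac{\sqrt{166306817}}{62} \approx -208.0$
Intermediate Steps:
$D{\left(p,R \right)} = \sqrt{R^{2} + p^{2}}$
$\frac{1}{\left(- \frac{9816}{-5775} + \frac{4321}{18118}\right) + 26720} - D{\left(W,\frac{1}{-62} \right)} = \frac{1}{\left(- \frac{9816}{-5775} + \frac{4321}{18118}\right) + 26720} - \sqrt{\left(\frac{1}{-62}\right)^{2} + \left(-208\right)^{2}} = \frac{1}{\left(\left(-9816\right) \left(- \frac{1}{5775}\right) + 4321 \cdot \frac{1}{18118}\right) + 26720} - \sqrt{\left(- \frac{1}{62}\right)^{2} + 43264} = \frac{1}{\left(\frac{3272}{1925} + \frac{4321}{18118}\right) + 26720} - \sqrt{\frac{1}{3844} + 43264} = \frac{1}{\frac{67600021}{34877150} + 26720} - \sqrt{\frac{166306817}{3844}} = \frac{1}{\frac{931985048021}{34877150}} - \frac{\sqrt{166306817}}{62} = \frac{34877150}{931985048021} - \frac{\sqrt{166306817}}{62}$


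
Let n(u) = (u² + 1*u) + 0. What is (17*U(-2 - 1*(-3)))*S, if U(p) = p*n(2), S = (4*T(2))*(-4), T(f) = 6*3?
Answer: -29376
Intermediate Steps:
T(f) = 18
n(u) = u + u² (n(u) = (u² + u) + 0 = (u + u²) + 0 = u + u²)
S = -288 (S = (4*18)*(-4) = 72*(-4) = -288)
U(p) = 6*p (U(p) = p*(2*(1 + 2)) = p*(2*3) = p*6 = 6*p)
(17*U(-2 - 1*(-3)))*S = (17*(6*(-2 - 1*(-3))))*(-288) = (17*(6*(-2 + 3)))*(-288) = (17*(6*1))*(-288) = (17*6)*(-288) = 102*(-288) = -29376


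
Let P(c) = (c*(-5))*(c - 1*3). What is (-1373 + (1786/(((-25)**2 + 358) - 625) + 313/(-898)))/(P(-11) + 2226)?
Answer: -219952879/234040352 ≈ -0.93981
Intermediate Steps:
P(c) = -5*c*(-3 + c) (P(c) = (-5*c)*(c - 3) = (-5*c)*(-3 + c) = -5*c*(-3 + c))
(-1373 + (1786/(((-25)**2 + 358) - 625) + 313/(-898)))/(P(-11) + 2226) = (-1373 + (1786/(((-25)**2 + 358) - 625) + 313/(-898)))/(5*(-11)*(3 - 1*(-11)) + 2226) = (-1373 + (1786/((625 + 358) - 625) + 313*(-1/898)))/(5*(-11)*(3 + 11) + 2226) = (-1373 + (1786/(983 - 625) - 313/898))/(5*(-11)*14 + 2226) = (-1373 + (1786/358 - 313/898))/(-770 + 2226) = (-1373 + (1786*(1/358) - 313/898))/1456 = (-1373 + (893/179 - 313/898))*(1/1456) = (-1373 + 745887/160742)*(1/1456) = -219952879/160742*1/1456 = -219952879/234040352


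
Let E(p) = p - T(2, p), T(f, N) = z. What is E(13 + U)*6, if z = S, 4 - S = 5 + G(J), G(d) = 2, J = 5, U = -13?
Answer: 18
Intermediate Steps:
S = -3 (S = 4 - (5 + 2) = 4 - 1*7 = 4 - 7 = -3)
z = -3
T(f, N) = -3
E(p) = 3 + p (E(p) = p - 1*(-3) = p + 3 = 3 + p)
E(13 + U)*6 = (3 + (13 - 13))*6 = (3 + 0)*6 = 3*6 = 18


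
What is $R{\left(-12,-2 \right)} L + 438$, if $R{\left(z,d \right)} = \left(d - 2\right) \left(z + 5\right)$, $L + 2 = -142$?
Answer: $-3594$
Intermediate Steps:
$L = -144$ ($L = -2 - 142 = -144$)
$R{\left(z,d \right)} = \left(-2 + d\right) \left(5 + z\right)$
$R{\left(-12,-2 \right)} L + 438 = \left(-10 - -24 + 5 \left(-2\right) - -24\right) \left(-144\right) + 438 = \left(-10 + 24 - 10 + 24\right) \left(-144\right) + 438 = 28 \left(-144\right) + 438 = -4032 + 438 = -3594$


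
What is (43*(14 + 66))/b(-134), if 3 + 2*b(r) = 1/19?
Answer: -16340/7 ≈ -2334.3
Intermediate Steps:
b(r) = -28/19 (b(r) = -3/2 + (½)/19 = -3/2 + (½)*(1/19) = -3/2 + 1/38 = -28/19)
(43*(14 + 66))/b(-134) = (43*(14 + 66))/(-28/19) = (43*80)*(-19/28) = 3440*(-19/28) = -16340/7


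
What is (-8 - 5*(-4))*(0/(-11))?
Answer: 0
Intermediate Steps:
(-8 - 5*(-4))*(0/(-11)) = (-8 + 20)*(0*(-1/11)) = 12*0 = 0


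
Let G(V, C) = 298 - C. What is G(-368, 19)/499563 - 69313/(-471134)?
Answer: 3861961845/26151234938 ≈ 0.14768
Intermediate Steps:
G(-368, 19)/499563 - 69313/(-471134) = (298 - 1*19)/499563 - 69313/(-471134) = (298 - 19)*(1/499563) - 69313*(-1/471134) = 279*(1/499563) + 69313/471134 = 31/55507 + 69313/471134 = 3861961845/26151234938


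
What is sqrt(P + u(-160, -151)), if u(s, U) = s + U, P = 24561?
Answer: 5*sqrt(970) ≈ 155.72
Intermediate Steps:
u(s, U) = U + s
sqrt(P + u(-160, -151)) = sqrt(24561 + (-151 - 160)) = sqrt(24561 - 311) = sqrt(24250) = 5*sqrt(970)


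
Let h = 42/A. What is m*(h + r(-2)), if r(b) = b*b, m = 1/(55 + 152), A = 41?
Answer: 206/8487 ≈ 0.024272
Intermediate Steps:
m = 1/207 ≈ 0.0048309
r(b) = b²
h = 42/41 ≈ 1.0244
m*(h + r(-2)) = (42/41 + (-2)²)/207 = (42/41 + 4)/207 = (1/207)*(206/41) = 206/8487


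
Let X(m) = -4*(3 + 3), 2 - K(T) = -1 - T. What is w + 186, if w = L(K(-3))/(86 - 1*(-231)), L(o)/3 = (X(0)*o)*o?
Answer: 186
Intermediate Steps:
K(T) = 3 + T (K(T) = 2 - (-1 - T) = 2 + (1 + T) = 3 + T)
X(m) = -24 (X(m) = -4*6 = -24)
L(o) = -72*o**2 (L(o) = 3*((-24*o)*o) = 3*(-24*o**2) = -72*o**2)
w = 0 (w = (-72*(3 - 3)**2)/(86 - 1*(-231)) = (-72*0**2)/(86 + 231) = -72*0/317 = 0*(1/317) = 0)
w + 186 = 0 + 186 = 186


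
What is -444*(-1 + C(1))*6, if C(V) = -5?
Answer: 15984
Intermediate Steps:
-444*(-1 + C(1))*6 = -444*(-1 - 5)*6 = -(-2664)*6 = -444*(-36) = 15984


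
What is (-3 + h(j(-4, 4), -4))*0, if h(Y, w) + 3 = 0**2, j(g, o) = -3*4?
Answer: 0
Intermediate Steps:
j(g, o) = -12
h(Y, w) = -3 (h(Y, w) = -3 + 0**2 = -3 + 0 = -3)
(-3 + h(j(-4, 4), -4))*0 = (-3 - 3)*0 = -6*0 = 0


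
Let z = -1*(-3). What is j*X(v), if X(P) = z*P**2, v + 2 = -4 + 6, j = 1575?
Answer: 0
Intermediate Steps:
z = 3
v = 0 (v = -2 + (-4 + 6) = -2 + 2 = 0)
X(P) = 3*P**2
j*X(v) = 1575*(3*0**2) = 1575*(3*0) = 1575*0 = 0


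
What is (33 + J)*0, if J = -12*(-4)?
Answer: 0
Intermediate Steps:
J = 48
(33 + J)*0 = (33 + 48)*0 = 81*0 = 0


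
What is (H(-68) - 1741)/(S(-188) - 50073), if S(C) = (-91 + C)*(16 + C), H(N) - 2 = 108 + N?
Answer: 1699/2085 ≈ 0.81487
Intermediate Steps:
H(N) = 110 + N (H(N) = 2 + (108 + N) = 110 + N)
(H(-68) - 1741)/(S(-188) - 50073) = ((110 - 68) - 1741)/((-1456 + (-188)² - 75*(-188)) - 50073) = (42 - 1741)/((-1456 + 35344 + 14100) - 50073) = -1699/(47988 - 50073) = -1699/(-2085) = -1699*(-1/2085) = 1699/2085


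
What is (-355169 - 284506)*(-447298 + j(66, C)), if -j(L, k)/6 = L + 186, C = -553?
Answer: 287092536750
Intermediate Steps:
j(L, k) = -1116 - 6*L (j(L, k) = -6*(L + 186) = -6*(186 + L) = -1116 - 6*L)
(-355169 - 284506)*(-447298 + j(66, C)) = (-355169 - 284506)*(-447298 + (-1116 - 6*66)) = -639675*(-447298 + (-1116 - 396)) = -639675*(-447298 - 1512) = -639675*(-448810) = 287092536750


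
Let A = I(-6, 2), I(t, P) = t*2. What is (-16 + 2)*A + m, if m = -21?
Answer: 147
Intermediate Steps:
I(t, P) = 2*t
A = -12 (A = 2*(-6) = -12)
(-16 + 2)*A + m = (-16 + 2)*(-12) - 21 = -14*(-12) - 21 = 168 - 21 = 147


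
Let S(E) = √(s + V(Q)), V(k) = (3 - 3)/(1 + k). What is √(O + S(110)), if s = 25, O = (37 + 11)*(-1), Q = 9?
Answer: I*√43 ≈ 6.5574*I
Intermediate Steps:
O = -48 (O = 48*(-1) = -48)
V(k) = 0 (V(k) = 0/(1 + k) = 0)
S(E) = 5 (S(E) = √(25 + 0) = √25 = 5)
√(O + S(110)) = √(-48 + 5) = √(-43) = I*√43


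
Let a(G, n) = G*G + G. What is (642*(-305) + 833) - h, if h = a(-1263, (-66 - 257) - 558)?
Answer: -1788883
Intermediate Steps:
a(G, n) = G + G² (a(G, n) = G² + G = G + G²)
h = 1593906 (h = -1263*(1 - 1263) = -1263*(-1262) = 1593906)
(642*(-305) + 833) - h = (642*(-305) + 833) - 1*1593906 = (-195810 + 833) - 1593906 = -194977 - 1593906 = -1788883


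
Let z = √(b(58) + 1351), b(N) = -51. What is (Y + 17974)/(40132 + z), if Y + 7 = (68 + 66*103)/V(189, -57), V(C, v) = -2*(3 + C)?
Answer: 34576035623/77307653952 - 17231155*√13/154615307904 ≈ 0.44685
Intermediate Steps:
V(C, v) = -6 - 2*C
Y = -4777/192 (Y = -7 + (68 + 66*103)/(-6 - 2*189) = -7 + (68 + 6798)/(-6 - 378) = -7 + 6866/(-384) = -7 + 6866*(-1/384) = -7 - 3433/192 = -4777/192 ≈ -24.880)
z = 10*√13 (z = √(-51 + 1351) = √1300 = 10*√13 ≈ 36.056)
(Y + 17974)/(40132 + z) = (-4777/192 + 17974)/(40132 + 10*√13) = 3446231/(192*(40132 + 10*√13))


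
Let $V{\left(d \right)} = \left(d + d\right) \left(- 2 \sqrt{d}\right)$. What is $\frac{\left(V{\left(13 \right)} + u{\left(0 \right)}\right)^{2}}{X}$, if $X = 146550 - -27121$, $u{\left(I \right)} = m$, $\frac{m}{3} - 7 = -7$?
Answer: $\frac{35152}{173671} \approx 0.20241$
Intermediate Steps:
$m = 0$ ($m = 21 + 3 \left(-7\right) = 21 - 21 = 0$)
$u{\left(I \right)} = 0$
$V{\left(d \right)} = - 4 d^{\frac{3}{2}}$ ($V{\left(d \right)} = 2 d \left(- 2 \sqrt{d}\right) = - 4 d^{\frac{3}{2}}$)
$X = 173671$ ($X = 146550 + 27121 = 173671$)
$\frac{\left(V{\left(13 \right)} + u{\left(0 \right)}\right)^{2}}{X} = \frac{\left(- 4 \cdot 13^{\frac{3}{2}} + 0\right)^{2}}{173671} = \left(- 4 \cdot 13 \sqrt{13} + 0\right)^{2} \cdot \frac{1}{173671} = \left(- 52 \sqrt{13} + 0\right)^{2} \cdot \frac{1}{173671} = \left(- 52 \sqrt{13}\right)^{2} \cdot \frac{1}{173671} = 35152 \cdot \frac{1}{173671} = \frac{35152}{173671}$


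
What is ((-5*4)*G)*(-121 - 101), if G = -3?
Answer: -13320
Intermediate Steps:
((-5*4)*G)*(-121 - 101) = (-5*4*(-3))*(-121 - 101) = -20*(-3)*(-222) = 60*(-222) = -13320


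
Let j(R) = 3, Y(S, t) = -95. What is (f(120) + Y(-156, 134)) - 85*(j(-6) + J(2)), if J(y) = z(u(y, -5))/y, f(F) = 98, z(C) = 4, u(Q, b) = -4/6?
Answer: -422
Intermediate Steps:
u(Q, b) = -2/3 (u(Q, b) = -4*1/6 = -2/3)
J(y) = 4/y
(f(120) + Y(-156, 134)) - 85*(j(-6) + J(2)) = (98 - 95) - 85*(3 + 4/2) = 3 - 85*(3 + 4*(1/2)) = 3 - 85*(3 + 2) = 3 - 85*5 = 3 - 425 = -422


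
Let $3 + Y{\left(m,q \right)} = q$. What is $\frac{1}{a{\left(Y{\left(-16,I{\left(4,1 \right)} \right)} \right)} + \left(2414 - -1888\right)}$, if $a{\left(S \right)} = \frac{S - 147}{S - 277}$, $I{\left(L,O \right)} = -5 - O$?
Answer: $\frac{11}{47328} \approx 0.00023242$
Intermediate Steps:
$Y{\left(m,q \right)} = -3 + q$
$a{\left(S \right)} = \frac{-147 + S}{-277 + S}$
$\frac{1}{a{\left(Y{\left(-16,I{\left(4,1 \right)} \right)} \right)} + \left(2414 - -1888\right)} = \frac{1}{\frac{-147 - 9}{-277 - 9} + \left(2414 - -1888\right)} = \frac{1}{\frac{-147 - 9}{-277 - 9} + \left(2414 + 1888\right)} = \frac{1}{\frac{-147 - 9}{-277 - 9} + 4302} = \frac{1}{\frac{1}{-286} \left(-156\right) + 4302} = \frac{1}{\left(- \frac{1}{286}\right) \left(-156\right) + 4302} = \frac{1}{\frac{6}{11} + 4302} = \frac{1}{\frac{47328}{11}} = \frac{11}{47328}$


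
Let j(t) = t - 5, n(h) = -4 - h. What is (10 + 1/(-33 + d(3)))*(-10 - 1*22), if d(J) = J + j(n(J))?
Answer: -6704/21 ≈ -319.24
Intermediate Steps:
j(t) = -5 + t
d(J) = -9 (d(J) = J + (-5 + (-4 - J)) = J + (-9 - J) = -9)
(10 + 1/(-33 + d(3)))*(-10 - 1*22) = (10 + 1/(-33 - 9))*(-10 - 1*22) = (10 + 1/(-42))*(-10 - 22) = (10 - 1/42)*(-32) = (419/42)*(-32) = -6704/21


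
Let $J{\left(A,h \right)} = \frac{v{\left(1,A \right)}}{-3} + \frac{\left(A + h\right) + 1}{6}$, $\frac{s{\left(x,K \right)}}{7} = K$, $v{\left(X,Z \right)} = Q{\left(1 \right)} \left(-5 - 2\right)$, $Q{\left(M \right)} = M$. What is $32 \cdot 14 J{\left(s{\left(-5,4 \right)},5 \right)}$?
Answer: $3584$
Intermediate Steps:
$v{\left(X,Z \right)} = -7$ ($v{\left(X,Z \right)} = 1 \left(-5 - 2\right) = 1 \left(-7\right) = -7$)
$s{\left(x,K \right)} = 7 K$
$J{\left(A,h \right)} = \frac{5}{2} + \frac{A}{6} + \frac{h}{6}$ ($J{\left(A,h \right)} = - \frac{7}{-3} + \frac{\left(A + h\right) + 1}{6} = \left(-7\right) \left(- \frac{1}{3}\right) + \left(1 + A + h\right) \frac{1}{6} = \frac{7}{3} + \left(\frac{1}{6} + \frac{A}{6} + \frac{h}{6}\right) = \frac{5}{2} + \frac{A}{6} + \frac{h}{6}$)
$32 \cdot 14 J{\left(s{\left(-5,4 \right)},5 \right)} = 32 \cdot 14 \left(\frac{5}{2} + \frac{7 \cdot 4}{6} + \frac{1}{6} \cdot 5\right) = 448 \left(\frac{5}{2} + \frac{1}{6} \cdot 28 + \frac{5}{6}\right) = 448 \left(\frac{5}{2} + \frac{14}{3} + \frac{5}{6}\right) = 448 \cdot 8 = 3584$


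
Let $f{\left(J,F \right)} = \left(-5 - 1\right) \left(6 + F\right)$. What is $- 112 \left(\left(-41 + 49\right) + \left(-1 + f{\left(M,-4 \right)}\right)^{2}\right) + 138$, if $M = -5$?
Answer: $-19686$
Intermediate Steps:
$f{\left(J,F \right)} = -36 - 6 F$ ($f{\left(J,F \right)} = - 6 \left(6 + F\right) = -36 - 6 F$)
$- 112 \left(\left(-41 + 49\right) + \left(-1 + f{\left(M,-4 \right)}\right)^{2}\right) + 138 = - 112 \left(\left(-41 + 49\right) + \left(-1 - 12\right)^{2}\right) + 138 = - 112 \left(8 + \left(-1 + \left(-36 + 24\right)\right)^{2}\right) + 138 = - 112 \left(8 + \left(-1 - 12\right)^{2}\right) + 138 = - 112 \left(8 + \left(-13\right)^{2}\right) + 138 = - 112 \left(8 + 169\right) + 138 = \left(-112\right) 177 + 138 = -19824 + 138 = -19686$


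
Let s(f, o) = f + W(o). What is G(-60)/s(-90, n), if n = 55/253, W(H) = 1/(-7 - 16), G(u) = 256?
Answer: -5888/2071 ≈ -2.8431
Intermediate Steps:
W(H) = -1/23 (W(H) = 1/(-23) = -1/23)
n = 5/23 (n = 55*(1/253) = 5/23 ≈ 0.21739)
s(f, o) = -1/23 + f (s(f, o) = f - 1/23 = -1/23 + f)
G(-60)/s(-90, n) = 256/(-1/23 - 90) = 256/(-2071/23) = 256*(-23/2071) = -5888/2071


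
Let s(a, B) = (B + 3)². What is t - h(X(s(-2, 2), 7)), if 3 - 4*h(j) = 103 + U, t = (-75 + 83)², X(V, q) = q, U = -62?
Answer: 147/2 ≈ 73.500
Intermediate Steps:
s(a, B) = (3 + B)²
t = 64 (t = 8² = 64)
h(j) = -19/2 (h(j) = ¾ - (103 - 62)/4 = ¾ - ¼*41 = ¾ - 41/4 = -19/2)
t - h(X(s(-2, 2), 7)) = 64 - 1*(-19/2) = 64 + 19/2 = 147/2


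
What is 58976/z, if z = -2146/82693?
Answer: -2438451184/1073 ≈ -2.2726e+6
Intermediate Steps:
z = -2146/82693 (z = -2146*1/82693 = -2146/82693 ≈ -0.025951)
58976/z = 58976/(-2146/82693) = 58976*(-82693/2146) = -2438451184/1073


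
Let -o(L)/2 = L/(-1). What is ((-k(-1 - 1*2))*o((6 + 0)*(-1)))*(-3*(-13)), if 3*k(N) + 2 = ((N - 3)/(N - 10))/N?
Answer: -336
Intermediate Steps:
o(L) = 2*L (o(L) = -2*L/(-1) = -2*L*(-1) = -(-2)*L = 2*L)
k(N) = -⅔ + (-3 + N)/(3*N*(-10 + N)) (k(N) = -⅔ + (((N - 3)/(N - 10))/N)/3 = -⅔ + (((-3 + N)/(-10 + N))/N)/3 = -⅔ + ((-3 + N)/(N*(-10 + N)))/3 = -⅔ + (-3 + N)/(3*N*(-10 + N)))
((-k(-1 - 1*2))*o((6 + 0)*(-1)))*(-3*(-13)) = ((-(-3 - 2*(-1 - 1*2)² + 21*(-1 - 1*2))/(3*(-1 - 1*2)*(-10 + (-1 - 1*2))))*(2*((6 + 0)*(-1))))*(-3*(-13)) = ((-(-3 - 2*(-1 - 2)² + 21*(-1 - 2))/(3*(-1 - 2)*(-10 + (-1 - 2))))*(2*(6*(-1))))*39 = ((-(-3 - 2*(-3)² + 21*(-3))/(3*(-3)*(-10 - 3)))*(2*(-6)))*39 = (-(-1)*(-3 - 2*9 - 63)/(3*3*(-13))*(-12))*39 = (-(-1)*(-1)*(-3 - 18 - 63)/(3*3*13)*(-12))*39 = (-(-1)*(-1)*(-84)/(3*3*13)*(-12))*39 = (-1*(-28/39)*(-12))*39 = ((28/39)*(-12))*39 = -112/13*39 = -336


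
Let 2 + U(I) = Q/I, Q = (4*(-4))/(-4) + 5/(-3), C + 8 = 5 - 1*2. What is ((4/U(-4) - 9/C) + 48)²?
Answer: 55935441/24025 ≈ 2328.2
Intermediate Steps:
C = -5 (C = -8 + (5 - 1*2) = -8 + (5 - 2) = -8 + 3 = -5)
Q = 7/3 (Q = -16*(-¼) + 5*(-⅓) = 4 - 5/3 = 7/3 ≈ 2.3333)
U(I) = -2 + 7/(3*I)
((4/U(-4) - 9/C) + 48)² = ((4/(-2 + (7/3)/(-4)) - 9/(-5)) + 48)² = ((4/(-2 + (7/3)*(-¼)) - 9*(-⅕)) + 48)² = ((4/(-2 - 7/12) + 9/5) + 48)² = ((4/(-31/12) + 9/5) + 48)² = ((4*(-12/31) + 9/5) + 48)² = ((-48/31 + 9/5) + 48)² = (39/155 + 48)² = (7479/155)² = 55935441/24025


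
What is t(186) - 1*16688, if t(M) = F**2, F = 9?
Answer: -16607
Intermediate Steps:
t(M) = 81 (t(M) = 9**2 = 81)
t(186) - 1*16688 = 81 - 1*16688 = 81 - 16688 = -16607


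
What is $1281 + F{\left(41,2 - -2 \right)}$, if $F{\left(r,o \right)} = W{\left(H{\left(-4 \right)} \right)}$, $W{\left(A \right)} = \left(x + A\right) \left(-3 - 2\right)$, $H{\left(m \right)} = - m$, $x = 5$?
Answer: $1236$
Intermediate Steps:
$W{\left(A \right)} = -25 - 5 A$ ($W{\left(A \right)} = \left(5 + A\right) \left(-3 - 2\right) = \left(5 + A\right) \left(-5\right) = -25 - 5 A$)
$F{\left(r,o \right)} = -45$ ($F{\left(r,o \right)} = -25 - 5 \left(\left(-1\right) \left(-4\right)\right) = -25 - 20 = -45$)
$1281 + F{\left(41,2 - -2 \right)} = 1281 - 45 = 1236$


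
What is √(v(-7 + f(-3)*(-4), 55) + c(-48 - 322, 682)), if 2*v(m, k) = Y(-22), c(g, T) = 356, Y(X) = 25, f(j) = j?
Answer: √1474/2 ≈ 19.196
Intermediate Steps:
v(m, k) = 25/2 (v(m, k) = (½)*25 = 25/2)
√(v(-7 + f(-3)*(-4), 55) + c(-48 - 322, 682)) = √(25/2 + 356) = √(737/2) = √1474/2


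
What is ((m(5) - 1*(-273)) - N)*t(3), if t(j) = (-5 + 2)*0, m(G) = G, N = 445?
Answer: 0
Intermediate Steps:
t(j) = 0 (t(j) = -3*0 = 0)
((m(5) - 1*(-273)) - N)*t(3) = ((5 - 1*(-273)) - 1*445)*0 = ((5 + 273) - 445)*0 = (278 - 445)*0 = -167*0 = 0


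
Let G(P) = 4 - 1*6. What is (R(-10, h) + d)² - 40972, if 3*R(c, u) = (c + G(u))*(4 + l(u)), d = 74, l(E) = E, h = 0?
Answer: -37608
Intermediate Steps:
G(P) = -2 (G(P) = 4 - 6 = -2)
R(c, u) = (-2 + c)*(4 + u)/3 (R(c, u) = ((c - 2)*(4 + u))/3 = ((-2 + c)*(4 + u))/3 = (-2 + c)*(4 + u)/3)
(R(-10, h) + d)² - 40972 = ((-8/3 - ⅔*0 + (4/3)*(-10) + (⅓)*(-10)*0) + 74)² - 40972 = ((-8/3 + 0 - 40/3 + 0) + 74)² - 40972 = (-16 + 74)² - 40972 = 58² - 40972 = 3364 - 40972 = -37608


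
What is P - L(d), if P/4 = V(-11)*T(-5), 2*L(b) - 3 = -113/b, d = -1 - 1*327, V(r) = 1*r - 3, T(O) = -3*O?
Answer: -552137/656 ≈ -841.67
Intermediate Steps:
V(r) = -3 + r (V(r) = r - 3 = -3 + r)
d = -328 (d = -1 - 327 = -328)
L(b) = 3/2 - 113/(2*b) (L(b) = 3/2 + (-113/b)/2 = 3/2 - 113/(2*b))
P = -840 (P = 4*((-3 - 11)*(-3*(-5))) = 4*(-14*15) = 4*(-210) = -840)
P - L(d) = -840 - (-113 + 3*(-328))/(2*(-328)) = -840 - (-1)*(-113 - 984)/(2*328) = -840 - (-1)*(-1097)/(2*328) = -840 - 1*1097/656 = -840 - 1097/656 = -552137/656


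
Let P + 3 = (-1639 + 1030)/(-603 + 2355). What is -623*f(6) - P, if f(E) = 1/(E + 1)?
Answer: -50021/584 ≈ -85.652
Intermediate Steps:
f(E) = 1/(1 + E)
P = -1955/584 (P = -3 + (-1639 + 1030)/(-603 + 2355) = -3 - 609/1752 = -3 - 609*1/1752 = -3 - 203/584 = -1955/584 ≈ -3.3476)
-623*f(6) - P = -623/(1 + 6) - 1*(-1955/584) = -623/7 + 1955/584 = -623*1/7 + 1955/584 = -89 + 1955/584 = -50021/584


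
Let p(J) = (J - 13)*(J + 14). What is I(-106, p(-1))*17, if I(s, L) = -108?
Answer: -1836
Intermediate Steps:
p(J) = (-13 + J)*(14 + J)
I(-106, p(-1))*17 = -108*17 = -1836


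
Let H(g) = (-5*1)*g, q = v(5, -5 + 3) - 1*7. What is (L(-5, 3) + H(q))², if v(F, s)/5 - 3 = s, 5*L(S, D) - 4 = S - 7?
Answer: 1764/25 ≈ 70.560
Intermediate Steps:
L(S, D) = -⅗ + S/5 (L(S, D) = ⅘ + (S - 7)/5 = ⅘ + (-7 + S)/5 = ⅘ + (-7/5 + S/5) = -⅗ + S/5)
v(F, s) = 15 + 5*s
q = -2 (q = (15 + 5*(-5 + 3)) - 1*7 = (15 + 5*(-2)) - 7 = (15 - 10) - 7 = 5 - 7 = -2)
H(g) = -5*g
(L(-5, 3) + H(q))² = ((-⅗ + (⅕)*(-5)) - 5*(-2))² = ((-⅗ - 1) + 10)² = (-8/5 + 10)² = (42/5)² = 1764/25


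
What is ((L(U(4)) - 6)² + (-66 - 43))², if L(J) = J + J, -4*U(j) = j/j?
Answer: 71289/16 ≈ 4455.6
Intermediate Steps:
U(j) = -¼ (U(j) = -j/(4*j) = -¼*1 = -¼)
L(J) = 2*J
((L(U(4)) - 6)² + (-66 - 43))² = ((2*(-¼) - 6)² + (-66 - 43))² = ((-½ - 6)² - 109)² = ((-13/2)² - 109)² = (169/4 - 109)² = (-267/4)² = 71289/16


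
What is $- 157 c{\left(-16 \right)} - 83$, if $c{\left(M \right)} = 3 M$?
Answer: $7453$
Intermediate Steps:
$- 157 c{\left(-16 \right)} - 83 = - 157 \cdot 3 \left(-16\right) - 83 = \left(-157\right) \left(-48\right) - 83 = 7536 - 83 = 7453$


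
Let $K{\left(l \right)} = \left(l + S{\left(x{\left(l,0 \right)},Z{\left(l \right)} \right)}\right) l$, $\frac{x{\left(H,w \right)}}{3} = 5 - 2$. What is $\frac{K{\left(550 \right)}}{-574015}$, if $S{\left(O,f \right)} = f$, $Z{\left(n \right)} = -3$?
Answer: $- \frac{60170}{114803} \approx -0.52412$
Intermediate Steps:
$x{\left(H,w \right)} = 9$ ($x{\left(H,w \right)} = 3 \left(5 - 2\right) = 3 \cdot 3 = 9$)
$K{\left(l \right)} = l \left(-3 + l\right)$ ($K{\left(l \right)} = \left(l - 3\right) l = \left(-3 + l\right) l = l \left(-3 + l\right)$)
$\frac{K{\left(550 \right)}}{-574015} = \frac{550 \left(-3 + 550\right)}{-574015} = 550 \cdot 547 \left(- \frac{1}{574015}\right) = 300850 \left(- \frac{1}{574015}\right) = - \frac{60170}{114803}$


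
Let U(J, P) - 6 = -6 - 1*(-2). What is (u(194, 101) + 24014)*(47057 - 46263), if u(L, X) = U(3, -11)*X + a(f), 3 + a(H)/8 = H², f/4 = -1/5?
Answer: 480312832/25 ≈ 1.9213e+7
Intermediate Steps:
U(J, P) = 2 (U(J, P) = 6 + (-6 - 1*(-2)) = 6 + (-6 + 2) = 6 - 4 = 2)
f = -⅘ (f = 4*(-1/5) = 4*(-1*⅕) = 4*(-⅕) = -⅘ ≈ -0.80000)
a(H) = -24 + 8*H²
u(L, X) = -472/25 + 2*X (u(L, X) = 2*X + (-24 + 8*(-⅘)²) = 2*X + (-24 + 8*(16/25)) = 2*X + (-24 + 128/25) = 2*X - 472/25 = -472/25 + 2*X)
(u(194, 101) + 24014)*(47057 - 46263) = ((-472/25 + 2*101) + 24014)*(47057 - 46263) = ((-472/25 + 202) + 24014)*794 = (4578/25 + 24014)*794 = (604928/25)*794 = 480312832/25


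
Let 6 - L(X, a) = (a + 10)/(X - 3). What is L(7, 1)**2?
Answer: 169/16 ≈ 10.563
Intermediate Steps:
L(X, a) = 6 - (10 + a)/(-3 + X) (L(X, a) = 6 - (a + 10)/(X - 3) = 6 - (10 + a)/(-3 + X))
L(7, 1)**2 = ((-28 - 1*1 + 6*7)/(-3 + 7))**2 = ((-28 - 1 + 42)/4)**2 = ((1/4)*13)**2 = (13/4)**2 = 169/16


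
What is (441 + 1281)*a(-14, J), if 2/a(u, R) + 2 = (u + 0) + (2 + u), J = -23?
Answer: -123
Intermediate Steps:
a(u, R) = 1/u (a(u, R) = 2/(-2 + ((u + 0) + (2 + u))) = 2/(-2 + (u + (2 + u))) = 2/(-2 + (2 + 2*u)) = 2/((2*u)) = 2*(1/(2*u)) = 1/u)
(441 + 1281)*a(-14, J) = (441 + 1281)/(-14) = 1722*(-1/14) = -123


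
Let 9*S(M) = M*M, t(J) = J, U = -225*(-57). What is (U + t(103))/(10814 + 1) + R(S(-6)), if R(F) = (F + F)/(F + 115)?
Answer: 232136/183855 ≈ 1.2626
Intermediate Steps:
U = 12825
S(M) = M**2/9 (S(M) = (M*M)/9 = M**2/9)
R(F) = 2*F/(115 + F) (R(F) = (2*F)/(115 + F) = 2*F/(115 + F))
(U + t(103))/(10814 + 1) + R(S(-6)) = (12825 + 103)/(10814 + 1) + 2*((1/9)*(-6)**2)/(115 + (1/9)*(-6)**2) = 12928/10815 + 2*((1/9)*36)/(115 + (1/9)*36) = 12928*(1/10815) + 2*4/(115 + 4) = 12928/10815 + 2*4/119 = 12928/10815 + 2*4*(1/119) = 12928/10815 + 8/119 = 232136/183855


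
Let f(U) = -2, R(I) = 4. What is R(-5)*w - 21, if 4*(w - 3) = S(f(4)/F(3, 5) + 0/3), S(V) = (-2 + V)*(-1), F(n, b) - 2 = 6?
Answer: -27/4 ≈ -6.7500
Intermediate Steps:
F(n, b) = 8 (F(n, b) = 2 + 6 = 8)
S(V) = 2 - V
w = 57/16 (w = 3 + (2 - (-2/8 + 0/3))/4 = 3 + (2 - (-2*⅛ + 0*(⅓)))/4 = 3 + (2 - (-¼ + 0))/4 = 3 + (2 - 1*(-¼))/4 = 3 + (2 + ¼)/4 = 3 + (¼)*(9/4) = 3 + 9/16 = 57/16 ≈ 3.5625)
R(-5)*w - 21 = 4*(57/16) - 21 = 57/4 - 21 = -27/4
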